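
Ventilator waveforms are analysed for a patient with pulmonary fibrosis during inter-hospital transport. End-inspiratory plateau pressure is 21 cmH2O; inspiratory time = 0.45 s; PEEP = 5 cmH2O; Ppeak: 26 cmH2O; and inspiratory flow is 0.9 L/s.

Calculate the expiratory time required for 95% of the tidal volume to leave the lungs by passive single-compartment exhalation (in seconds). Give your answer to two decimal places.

0.42

Vt = flow × Ti = 0.9 L/s × 0.45 s × 1000 mL/L = 405.0 mL.
R = (PIP − Pplat)/V̇ = (26 − 21) / 0.9 = 5.0/0.9 = 5.556 cmH2O·s/L.
C = Vt/(Pplat − PEEP) = 405.0 / (21 − 5) = 405.0/16.0 = 25.313 mL/cmH2O.
τ = R × C = 5.556 × 0.02531 L/cmH2O = 0.1406 s.
t = −τ·ln(1 − 0.95) = −0.1406·ln(0.05) = 0.4212 s.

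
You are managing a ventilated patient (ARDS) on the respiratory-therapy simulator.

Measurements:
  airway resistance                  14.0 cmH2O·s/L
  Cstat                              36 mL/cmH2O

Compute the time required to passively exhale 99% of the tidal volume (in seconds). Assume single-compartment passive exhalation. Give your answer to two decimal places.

τ = R × C = 14.0 × 36 mL/cmH2O = 14.0 × 0.036 L/cmH2O = 0.504 s.
Exhaled fraction f = 1 − e^(−t/τ) → t = −τ·ln(1 − f) = −0.504·ln(0.01) = 2.321 s.

2.32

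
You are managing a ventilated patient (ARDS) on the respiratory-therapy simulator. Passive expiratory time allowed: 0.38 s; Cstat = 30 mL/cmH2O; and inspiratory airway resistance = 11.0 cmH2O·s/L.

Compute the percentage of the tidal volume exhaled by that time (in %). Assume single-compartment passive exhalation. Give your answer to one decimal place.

68.4

τ = R × C = 11.0 × 30 mL/cmH2O = 11.0 × 0.030 L/cmH2O = 0.33 s.
Passive exhalation: V(t)/V₀ = e^(−t/τ) = e^(−0.38/0.33) = 0.3162.
Fraction exhaled = 1 − 0.3162 = 0.6838 → 68.38%.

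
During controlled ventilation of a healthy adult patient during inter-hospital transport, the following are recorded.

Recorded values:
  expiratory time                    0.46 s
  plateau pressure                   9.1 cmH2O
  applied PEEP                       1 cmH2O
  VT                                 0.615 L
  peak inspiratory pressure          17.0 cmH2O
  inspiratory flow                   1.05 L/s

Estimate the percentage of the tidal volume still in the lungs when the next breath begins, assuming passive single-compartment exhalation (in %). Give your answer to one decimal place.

44.7

R = (PIP − Pplat)/V̇ = (17.0 − 9.1) / 1.05 = 7.9/1.05 = 7.524 cmH2O·s/L.
C = Vt/(Pplat − PEEP) = 615.0 / (9.1 − 1) = 615.0/8.1 = 75.926 mL/cmH2O.
τ = R × C = 7.524 × 0.07593 L/cmH2O = 0.5713 s.
Fraction remaining at end-expiration = e^(−Te/τ) = e^(−0.46/0.5713) = 0.447 → 44.7%.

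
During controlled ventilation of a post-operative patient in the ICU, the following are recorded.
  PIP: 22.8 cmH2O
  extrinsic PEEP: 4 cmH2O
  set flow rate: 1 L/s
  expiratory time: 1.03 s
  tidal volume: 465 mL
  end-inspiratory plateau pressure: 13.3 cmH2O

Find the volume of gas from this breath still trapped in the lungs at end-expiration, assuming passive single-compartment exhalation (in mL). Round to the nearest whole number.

53

R = (PIP − Pplat)/V̇ = (22.8 − 13.3) / 1 = 9.5/1 = 9.5 cmH2O·s/L.
C = Vt/(Pplat − PEEP) = 465.0 / (13.3 − 4) = 465.0/9.3 = 50.0 mL/cmH2O.
τ = R × C = 9.5 × 0.05 L/cmH2O = 0.475 s.
Fraction remaining = e^(−Te/τ) = e^(−1.03/0.475) = 0.1144.
Trapped volume = 465.0 × 0.1144 = 53.196 mL.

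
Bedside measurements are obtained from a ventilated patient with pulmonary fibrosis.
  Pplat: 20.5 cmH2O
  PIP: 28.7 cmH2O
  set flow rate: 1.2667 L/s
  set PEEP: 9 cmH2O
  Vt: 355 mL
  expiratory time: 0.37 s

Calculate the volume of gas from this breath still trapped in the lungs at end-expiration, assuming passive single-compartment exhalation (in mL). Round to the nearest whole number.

56

R = (PIP − Pplat)/V̇ = (28.7 − 20.5) / 1.2667 = 8.2/1.2667 = 6.474 cmH2O·s/L.
C = Vt/(Pplat − PEEP) = 355.0 / (20.5 − 9) = 355.0/11.5 = 30.87 mL/cmH2O.
τ = R × C = 6.474 × 0.03087 L/cmH2O = 0.1999 s.
Fraction remaining = e^(−Te/τ) = e^(−0.37/0.1999) = 0.1571.
Trapped volume = 355.0 × 0.1571 = 55.771 mL.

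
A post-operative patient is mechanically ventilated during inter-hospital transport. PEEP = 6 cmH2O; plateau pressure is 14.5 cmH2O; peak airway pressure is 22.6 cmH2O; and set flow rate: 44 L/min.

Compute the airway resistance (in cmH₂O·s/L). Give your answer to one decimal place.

11.0

Flow: 44 L/min ÷ 60 = 0.7333 L/s.
Raw = (PIP − Pplat) / flow = (22.6 − 14.5) / 0.7333 = 8.1 / 0.7333 = 11.046 cmH2O·s/L.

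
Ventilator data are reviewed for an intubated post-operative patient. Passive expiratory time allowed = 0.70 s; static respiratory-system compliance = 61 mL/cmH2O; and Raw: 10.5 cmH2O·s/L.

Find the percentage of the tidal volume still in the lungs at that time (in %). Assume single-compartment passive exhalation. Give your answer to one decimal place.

τ = R × C = 10.5 × 61 mL/cmH2O = 10.5 × 0.061 L/cmH2O = 0.6405 s.
Passive exhalation: V(t)/V₀ = e^(−t/τ) = e^(−0.70/0.6405) = 0.3352.
Fraction remaining = 0.3352 → 33.52%.

33.5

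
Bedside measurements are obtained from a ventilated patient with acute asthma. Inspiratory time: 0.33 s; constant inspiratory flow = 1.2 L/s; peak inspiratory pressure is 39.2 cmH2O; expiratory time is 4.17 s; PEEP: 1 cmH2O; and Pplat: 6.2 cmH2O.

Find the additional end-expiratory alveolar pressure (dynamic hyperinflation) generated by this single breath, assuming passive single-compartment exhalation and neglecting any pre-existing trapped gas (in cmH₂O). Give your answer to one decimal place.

Vt = flow × Ti = 1.2 L/s × 0.33 s × 1000 mL/L = 396.0 mL.
R = (PIP − Pplat)/V̇ = (39.2 − 6.2) / 1.2 = 33.0/1.2 = 27.5 cmH2O·s/L.
C = Vt/(Pplat − PEEP) = 396.0 / (6.2 − 1) = 396.0/5.2 = 76.154 mL/cmH2O.
τ = R × C = 27.5 × 0.07615 L/cmH2O = 2.094 s.
Fraction remaining = e^(−Te/τ) = e^(−4.17/2.094) = 0.1365; trapped volume = 396.0 × 0.1365 = 54.054 mL.
Additional alveolar pressure from trapping ≈ V_trapped / C = 54.054 / 76.154 = 0.7098 cmH2O.

0.7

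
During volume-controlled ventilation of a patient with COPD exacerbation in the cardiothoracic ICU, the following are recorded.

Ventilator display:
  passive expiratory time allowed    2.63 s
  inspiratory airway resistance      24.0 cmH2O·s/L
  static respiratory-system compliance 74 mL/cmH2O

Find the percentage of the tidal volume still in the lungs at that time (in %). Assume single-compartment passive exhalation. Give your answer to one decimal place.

22.7

τ = R × C = 24.0 × 74 mL/cmH2O = 24.0 × 0.074 L/cmH2O = 1.776 s.
Passive exhalation: V(t)/V₀ = e^(−t/τ) = e^(−2.63/1.776) = 0.2274.
Fraction remaining = 0.2274 → 22.74%.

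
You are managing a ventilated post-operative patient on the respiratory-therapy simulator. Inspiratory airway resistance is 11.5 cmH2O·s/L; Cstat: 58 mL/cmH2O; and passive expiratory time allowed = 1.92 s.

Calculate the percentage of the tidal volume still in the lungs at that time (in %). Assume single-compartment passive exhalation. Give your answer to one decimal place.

5.6

τ = R × C = 11.5 × 58 mL/cmH2O = 11.5 × 0.058 L/cmH2O = 0.667 s.
Passive exhalation: V(t)/V₀ = e^(−t/τ) = e^(−1.92/0.667) = 0.05622.
Fraction remaining = 0.05622 → 5.622%.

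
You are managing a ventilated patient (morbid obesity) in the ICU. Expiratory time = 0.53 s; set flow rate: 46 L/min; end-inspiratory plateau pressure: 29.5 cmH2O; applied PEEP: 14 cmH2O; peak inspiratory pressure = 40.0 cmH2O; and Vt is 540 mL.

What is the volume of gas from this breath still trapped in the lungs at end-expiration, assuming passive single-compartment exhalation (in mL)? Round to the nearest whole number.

178

Flow: 46 L/min ÷ 60 = 0.7667 L/s.
R = (PIP − Pplat)/V̇ = (40.0 − 29.5) / 0.7667 = 10.5/0.7667 = 13.695 cmH2O·s/L.
C = Vt/(Pplat − PEEP) = 540.0 / (29.5 − 14) = 540.0/15.5 = 34.839 mL/cmH2O.
τ = R × C = 13.695 × 0.03484 L/cmH2O = 0.4771 s.
Fraction remaining = e^(−Te/τ) = e^(−0.53/0.4771) = 0.3293.
Trapped volume = 540.0 × 0.3293 = 177.82 mL.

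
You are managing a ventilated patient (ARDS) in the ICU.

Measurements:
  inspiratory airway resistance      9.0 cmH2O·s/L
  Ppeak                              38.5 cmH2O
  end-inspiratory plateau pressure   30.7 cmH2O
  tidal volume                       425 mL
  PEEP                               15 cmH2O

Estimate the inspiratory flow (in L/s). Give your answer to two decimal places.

0.87

flow = (PIP − Pplat) / Raw = 7.8 / 9.0 = 0.8667 L/s.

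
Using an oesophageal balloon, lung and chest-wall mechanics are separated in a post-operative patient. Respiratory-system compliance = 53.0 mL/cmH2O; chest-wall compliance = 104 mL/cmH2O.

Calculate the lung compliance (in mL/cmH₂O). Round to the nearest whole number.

108

1/CL = 1/Crs − 1/Ccw.
1/CL = 1/53.0 − 1/104 = 0.009253.
CL = 108.07 mL/cmH2O.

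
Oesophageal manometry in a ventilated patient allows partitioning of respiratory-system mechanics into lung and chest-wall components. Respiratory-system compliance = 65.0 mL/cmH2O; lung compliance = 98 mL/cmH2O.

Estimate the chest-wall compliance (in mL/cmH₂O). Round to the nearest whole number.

193

1/Ccw = 1/Crs − 1/CL.
1/Ccw = 1/65.0 − 1/98 = 0.005181.
Ccw = 193.01 mL/cmH2O.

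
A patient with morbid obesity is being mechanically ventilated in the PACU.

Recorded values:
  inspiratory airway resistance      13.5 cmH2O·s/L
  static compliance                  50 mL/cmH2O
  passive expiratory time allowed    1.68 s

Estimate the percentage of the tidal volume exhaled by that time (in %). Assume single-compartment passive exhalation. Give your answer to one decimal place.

τ = R × C = 13.5 × 50 mL/cmH2O = 13.5 × 0.050 L/cmH2O = 0.675 s.
Passive exhalation: V(t)/V₀ = e^(−t/τ) = e^(−1.68/0.675) = 0.083.
Fraction exhaled = 1 − 0.083 = 0.917 → 91.7%.

91.7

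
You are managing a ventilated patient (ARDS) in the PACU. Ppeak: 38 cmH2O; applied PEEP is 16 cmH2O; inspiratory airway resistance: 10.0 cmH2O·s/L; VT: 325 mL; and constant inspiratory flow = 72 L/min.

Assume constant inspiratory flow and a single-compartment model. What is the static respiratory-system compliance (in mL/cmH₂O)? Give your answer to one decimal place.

Flow: 72 L/min ÷ 60 = 1.2 L/s.
Equation of motion (constant flow): PIP = Vt/C + R·V̇ + PEEP.
Vt/C = PIP − R·V̇ − PEEP = 38 − 10.0×1.2 − 16 = 38 − 12.0 − 16 = 10.0 cmH2O.
C = Vt / 10.0 = 325 / 10.0 = 32.5 mL/cmH2O.

32.5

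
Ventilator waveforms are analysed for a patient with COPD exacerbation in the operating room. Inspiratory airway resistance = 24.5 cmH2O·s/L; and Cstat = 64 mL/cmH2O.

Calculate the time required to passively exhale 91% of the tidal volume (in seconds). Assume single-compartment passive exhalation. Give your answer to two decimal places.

τ = R × C = 24.5 × 64 mL/cmH2O = 24.5 × 0.064 L/cmH2O = 1.568 s.
Exhaled fraction f = 1 − e^(−t/τ) → t = −τ·ln(1 − f) = −1.568·ln(0.09) = 3.776 s.

3.78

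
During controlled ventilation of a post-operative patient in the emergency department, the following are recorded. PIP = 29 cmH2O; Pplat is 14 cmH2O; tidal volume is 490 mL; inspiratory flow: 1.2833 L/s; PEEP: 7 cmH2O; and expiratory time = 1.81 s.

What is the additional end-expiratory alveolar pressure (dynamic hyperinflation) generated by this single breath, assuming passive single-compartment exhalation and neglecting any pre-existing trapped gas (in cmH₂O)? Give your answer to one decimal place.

0.8

R = (PIP − Pplat)/V̇ = (29 − 14) / 1.2833 = 15.0/1.2833 = 11.689 cmH2O·s/L.
C = Vt/(Pplat − PEEP) = 490.0 / (14 − 7) = 490.0/7.0 = 70.0 mL/cmH2O.
τ = R × C = 11.689 × 0.07 L/cmH2O = 0.8182 s.
Fraction remaining = e^(−Te/τ) = e^(−1.81/0.8182) = 0.1095; trapped volume = 490.0 × 0.1095 = 53.655 mL.
Additional alveolar pressure from trapping ≈ V_trapped / C = 53.655 / 70.0 = 0.7665 cmH2O.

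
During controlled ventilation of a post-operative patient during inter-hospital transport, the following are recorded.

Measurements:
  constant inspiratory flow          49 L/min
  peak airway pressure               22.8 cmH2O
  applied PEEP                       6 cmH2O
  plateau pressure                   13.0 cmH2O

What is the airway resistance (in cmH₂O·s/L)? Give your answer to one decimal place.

12.0

Flow: 49 L/min ÷ 60 = 0.8167 L/s.
Raw = (PIP − Pplat) / flow = (22.8 − 13.0) / 0.8167 = 9.8 / 0.8167 = 12.0 cmH2O·s/L.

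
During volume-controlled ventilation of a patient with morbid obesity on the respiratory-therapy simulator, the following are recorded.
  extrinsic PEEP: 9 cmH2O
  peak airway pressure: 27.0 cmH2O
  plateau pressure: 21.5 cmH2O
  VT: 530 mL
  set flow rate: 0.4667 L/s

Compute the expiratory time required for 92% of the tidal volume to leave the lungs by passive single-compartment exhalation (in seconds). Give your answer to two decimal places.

R = (PIP − Pplat)/V̇ = (27.0 − 21.5) / 0.4667 = 5.5/0.4667 = 11.785 cmH2O·s/L.
C = Vt/(Pplat − PEEP) = 530.0 / (21.5 − 9) = 530.0/12.5 = 42.4 mL/cmH2O.
τ = R × C = 11.785 × 0.0424 L/cmH2O = 0.4997 s.
t = −τ·ln(1 − 0.92) = −0.4997·ln(0.08) = 1.262 s.

1.26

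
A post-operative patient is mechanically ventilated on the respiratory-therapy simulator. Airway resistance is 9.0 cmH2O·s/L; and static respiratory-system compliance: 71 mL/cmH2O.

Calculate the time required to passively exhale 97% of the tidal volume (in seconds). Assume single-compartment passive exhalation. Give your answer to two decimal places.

2.24

τ = R × C = 9.0 × 71 mL/cmH2O = 9.0 × 0.071 L/cmH2O = 0.639 s.
Exhaled fraction f = 1 − e^(−t/τ) → t = −τ·ln(1 − f) = −0.639·ln(0.03) = 2.241 s.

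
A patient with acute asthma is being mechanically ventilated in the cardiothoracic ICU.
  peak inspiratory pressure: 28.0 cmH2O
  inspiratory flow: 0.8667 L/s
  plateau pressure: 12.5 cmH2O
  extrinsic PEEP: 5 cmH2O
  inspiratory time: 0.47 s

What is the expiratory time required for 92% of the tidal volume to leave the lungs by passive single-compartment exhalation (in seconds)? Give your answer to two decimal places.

Vt = flow × Ti = 0.8667 L/s × 0.47 s × 1000 mL/L = 407.35 mL.
R = (PIP − Pplat)/V̇ = (28.0 − 12.5) / 0.8667 = 15.5/0.8667 = 17.884 cmH2O·s/L.
C = Vt/(Pplat − PEEP) = 407.35 / (12.5 − 5) = 407.35/7.5 = 54.313 mL/cmH2O.
τ = R × C = 17.884 × 0.05431 L/cmH2O = 0.9713 s.
t = −τ·ln(1 − 0.92) = −0.9713·ln(0.08) = 2.453 s.

2.45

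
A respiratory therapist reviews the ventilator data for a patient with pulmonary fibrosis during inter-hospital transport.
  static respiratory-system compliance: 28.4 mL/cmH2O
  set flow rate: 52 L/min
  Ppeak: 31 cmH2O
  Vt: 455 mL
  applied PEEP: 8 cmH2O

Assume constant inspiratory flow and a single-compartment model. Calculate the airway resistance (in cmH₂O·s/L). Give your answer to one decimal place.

Flow: 52 L/min ÷ 60 = 0.8667 L/s.
Equation of motion (constant flow): PIP = Vt/C + R·V̇ + PEEP.
R·V̇ = PIP − Vt/C − PEEP = 31 − 455/28.4 − 8 = 31 − 16.021 − 8 = 6.979 cmH2O.
R = 6.979 / 0.8667 = 8.052 cmH2O·s/L.

8.1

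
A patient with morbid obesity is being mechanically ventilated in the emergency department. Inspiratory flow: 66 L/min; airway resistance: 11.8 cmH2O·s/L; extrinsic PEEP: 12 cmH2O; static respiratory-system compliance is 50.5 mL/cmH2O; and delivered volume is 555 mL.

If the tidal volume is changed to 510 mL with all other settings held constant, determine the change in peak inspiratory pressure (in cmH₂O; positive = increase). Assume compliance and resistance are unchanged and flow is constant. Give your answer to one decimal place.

PIP = Vt/C + R·V̇ + PEEP (constant-flow equation of motion).
Only the elastic term changes: ΔPIP = ΔVt / C = (510 − 555) / 50.5 = -0.8911 cmH2O.

-0.9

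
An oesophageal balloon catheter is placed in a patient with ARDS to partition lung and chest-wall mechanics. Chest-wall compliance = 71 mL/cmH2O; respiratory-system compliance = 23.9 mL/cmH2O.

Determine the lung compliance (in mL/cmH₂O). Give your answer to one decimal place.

36.0

1/CL = 1/Crs − 1/Ccw.
1/CL = 1/23.9 − 1/71 = 0.02776.
CL = 36.023 mL/cmH2O.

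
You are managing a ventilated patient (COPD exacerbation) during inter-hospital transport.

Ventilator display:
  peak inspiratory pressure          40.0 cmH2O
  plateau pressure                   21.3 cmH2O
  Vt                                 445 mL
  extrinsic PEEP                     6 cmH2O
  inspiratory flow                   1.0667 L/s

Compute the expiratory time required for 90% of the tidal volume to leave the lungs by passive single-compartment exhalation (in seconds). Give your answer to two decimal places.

R = (PIP − Pplat)/V̇ = (40.0 − 21.3) / 1.0667 = 18.7/1.0667 = 17.531 cmH2O·s/L.
C = Vt/(Pplat − PEEP) = 445.0 / (21.3 − 6) = 445.0/15.3 = 29.085 mL/cmH2O.
τ = R × C = 17.531 × 0.02909 L/cmH2O = 0.51 s.
t = −τ·ln(1 − 0.90) = −0.51·ln(0.1) = 1.174 s.

1.17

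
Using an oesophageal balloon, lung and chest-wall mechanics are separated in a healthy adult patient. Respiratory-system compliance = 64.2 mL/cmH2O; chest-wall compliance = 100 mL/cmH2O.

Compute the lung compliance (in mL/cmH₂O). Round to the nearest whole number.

1/CL = 1/Crs − 1/Ccw.
1/CL = 1/64.2 − 1/100 = 0.005576.
CL = 179.34 mL/cmH2O.

179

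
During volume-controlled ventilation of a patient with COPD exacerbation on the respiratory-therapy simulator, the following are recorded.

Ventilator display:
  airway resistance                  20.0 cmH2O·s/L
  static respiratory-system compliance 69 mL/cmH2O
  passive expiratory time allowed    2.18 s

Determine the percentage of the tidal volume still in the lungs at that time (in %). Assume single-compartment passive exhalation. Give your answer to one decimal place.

τ = R × C = 20.0 × 69 mL/cmH2O = 20.0 × 0.069 L/cmH2O = 1.38 s.
Passive exhalation: V(t)/V₀ = e^(−t/τ) = e^(−2.18/1.38) = 0.206.
Fraction remaining = 0.206 → 20.6%.

20.6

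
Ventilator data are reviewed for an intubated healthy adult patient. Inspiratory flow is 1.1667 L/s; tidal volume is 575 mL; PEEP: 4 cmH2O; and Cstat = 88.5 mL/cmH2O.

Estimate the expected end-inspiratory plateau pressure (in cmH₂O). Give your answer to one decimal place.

Pplat = PEEP + Vt / Cstat = 4 + 575 / 88.5 = 4 + 6.497 = 10.497 cmH2O.

10.5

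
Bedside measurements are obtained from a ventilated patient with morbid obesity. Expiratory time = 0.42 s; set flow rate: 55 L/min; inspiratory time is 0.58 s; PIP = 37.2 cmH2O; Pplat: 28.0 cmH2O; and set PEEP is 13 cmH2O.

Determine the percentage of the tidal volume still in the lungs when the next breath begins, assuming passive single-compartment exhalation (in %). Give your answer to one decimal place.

Flow: 55 L/min ÷ 60 = 0.9167 L/s.
Vt = flow × Ti = 0.9167 L/s × 0.58 s × 1000 mL/L = 531.69 mL.
R = (PIP − Pplat)/V̇ = (37.2 − 28.0) / 0.9167 = 9.2/0.9167 = 10.036 cmH2O·s/L.
C = Vt/(Pplat − PEEP) = 531.69 / (28.0 − 13) = 531.69/15.0 = 35.446 mL/cmH2O.
τ = R × C = 10.036 × 0.03545 L/cmH2O = 0.3558 s.
Fraction remaining at end-expiration = e^(−Te/τ) = e^(−0.42/0.3558) = 0.3071 → 30.71%.

30.7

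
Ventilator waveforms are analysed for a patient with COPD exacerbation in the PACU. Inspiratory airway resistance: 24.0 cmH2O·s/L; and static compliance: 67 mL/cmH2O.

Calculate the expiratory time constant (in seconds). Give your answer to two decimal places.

τ = R × C = 24.0 × 67 mL/cmH2O = 24.0 × 0.067 L/cmH2O = 1.608 s.

1.61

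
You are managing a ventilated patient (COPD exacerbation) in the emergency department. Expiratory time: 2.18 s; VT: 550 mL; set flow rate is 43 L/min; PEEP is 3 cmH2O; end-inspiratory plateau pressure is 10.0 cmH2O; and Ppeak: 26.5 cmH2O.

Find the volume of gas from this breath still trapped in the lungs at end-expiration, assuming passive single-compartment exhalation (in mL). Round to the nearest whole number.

165

Flow: 43 L/min ÷ 60 = 0.7167 L/s.
R = (PIP − Pplat)/V̇ = (26.5 − 10.0) / 0.7167 = 16.5/0.7167 = 23.022 cmH2O·s/L.
C = Vt/(Pplat − PEEP) = 550.0 / (10.0 − 3) = 550.0/7.0 = 78.571 mL/cmH2O.
τ = R × C = 23.022 × 0.07857 L/cmH2O = 1.809 s.
Fraction remaining = e^(−Te/τ) = e^(−2.18/1.809) = 0.2997.
Trapped volume = 550.0 × 0.2997 = 164.84 mL.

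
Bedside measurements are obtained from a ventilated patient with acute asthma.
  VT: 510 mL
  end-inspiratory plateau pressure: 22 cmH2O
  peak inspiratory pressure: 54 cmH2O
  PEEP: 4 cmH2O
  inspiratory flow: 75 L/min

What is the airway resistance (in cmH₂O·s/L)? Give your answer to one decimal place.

Flow: 75 L/min ÷ 60 = 1.25 L/s.
Raw = (PIP − Pplat) / flow = (54 − 22) / 1.25 = 32.0 / 1.25 = 25.6 cmH2O·s/L.

25.6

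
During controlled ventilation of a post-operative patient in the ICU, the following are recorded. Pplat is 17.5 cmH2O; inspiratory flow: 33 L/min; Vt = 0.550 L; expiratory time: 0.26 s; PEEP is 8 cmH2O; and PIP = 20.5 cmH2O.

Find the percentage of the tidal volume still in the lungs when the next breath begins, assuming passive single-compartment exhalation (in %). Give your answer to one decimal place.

43.9

Flow: 33 L/min ÷ 60 = 0.55 L/s.
R = (PIP − Pplat)/V̇ = (20.5 − 17.5) / 0.55 = 3.0/0.55 = 5.455 cmH2O·s/L.
C = Vt/(Pplat − PEEP) = 550.0 / (17.5 − 8) = 550.0/9.5 = 57.895 mL/cmH2O.
τ = R × C = 5.455 × 0.0579 L/cmH2O = 0.3158 s.
Fraction remaining at end-expiration = e^(−Te/τ) = e^(−0.26/0.3158) = 0.439 → 43.9%.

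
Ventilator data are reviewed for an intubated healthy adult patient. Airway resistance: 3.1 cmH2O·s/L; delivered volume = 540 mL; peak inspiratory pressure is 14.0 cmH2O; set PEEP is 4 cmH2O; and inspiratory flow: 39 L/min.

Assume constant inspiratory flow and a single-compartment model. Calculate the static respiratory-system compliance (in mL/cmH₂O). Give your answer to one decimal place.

67.6

Flow: 39 L/min ÷ 60 = 0.65 L/s.
Equation of motion (constant flow): PIP = Vt/C + R·V̇ + PEEP.
Vt/C = PIP − R·V̇ − PEEP = 14.0 − 3.1×0.65 − 4 = 14.0 − 2.015 − 4 = 7.985 cmH2O.
C = Vt / 7.985 = 540 / 7.985 = 67.627 mL/cmH2O.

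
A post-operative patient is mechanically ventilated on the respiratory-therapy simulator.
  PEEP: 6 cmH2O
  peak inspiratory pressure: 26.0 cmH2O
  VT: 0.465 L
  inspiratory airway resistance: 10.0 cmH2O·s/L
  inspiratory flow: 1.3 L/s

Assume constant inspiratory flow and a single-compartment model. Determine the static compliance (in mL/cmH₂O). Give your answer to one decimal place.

66.4

Equation of motion (constant flow): PIP = Vt/C + R·V̇ + PEEP.
Vt/C = PIP − R·V̇ − PEEP = 26.0 − 10.0×1.3 − 6 = 26.0 − 13.0 − 6 = 7.0 cmH2O.
C = Vt / 7.0 = 465 / 7.0 = 66.429 mL/cmH2O.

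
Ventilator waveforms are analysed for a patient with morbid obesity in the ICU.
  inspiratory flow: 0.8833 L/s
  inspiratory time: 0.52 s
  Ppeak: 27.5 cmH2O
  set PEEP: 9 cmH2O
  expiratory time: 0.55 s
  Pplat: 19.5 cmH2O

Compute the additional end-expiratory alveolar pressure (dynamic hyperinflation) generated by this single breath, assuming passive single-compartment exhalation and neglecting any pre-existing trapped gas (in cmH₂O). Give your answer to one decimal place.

2.6

Vt = flow × Ti = 0.8833 L/s × 0.52 s × 1000 mL/L = 459.32 mL.
R = (PIP − Pplat)/V̇ = (27.5 − 19.5) / 0.8833 = 8.0/0.8833 = 9.057 cmH2O·s/L.
C = Vt/(Pplat − PEEP) = 459.32 / (19.5 − 9) = 459.32/10.5 = 43.745 mL/cmH2O.
τ = R × C = 9.057 × 0.04375 L/cmH2O = 0.3962 s.
Fraction remaining = e^(−Te/τ) = e^(−0.55/0.3962) = 0.2495; trapped volume = 459.32 × 0.2495 = 114.6 mL.
Additional alveolar pressure from trapping ≈ V_trapped / C = 114.6 / 43.745 = 2.62 cmH2O.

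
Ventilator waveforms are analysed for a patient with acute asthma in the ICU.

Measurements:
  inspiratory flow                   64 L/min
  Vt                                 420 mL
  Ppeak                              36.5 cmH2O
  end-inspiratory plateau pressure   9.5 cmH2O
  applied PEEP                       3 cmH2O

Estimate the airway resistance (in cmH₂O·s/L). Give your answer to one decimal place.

Flow: 64 L/min ÷ 60 = 1.0667 L/s.
Raw = (PIP − Pplat) / flow = (36.5 − 9.5) / 1.0667 = 27.0 / 1.0667 = 25.312 cmH2O·s/L.

25.3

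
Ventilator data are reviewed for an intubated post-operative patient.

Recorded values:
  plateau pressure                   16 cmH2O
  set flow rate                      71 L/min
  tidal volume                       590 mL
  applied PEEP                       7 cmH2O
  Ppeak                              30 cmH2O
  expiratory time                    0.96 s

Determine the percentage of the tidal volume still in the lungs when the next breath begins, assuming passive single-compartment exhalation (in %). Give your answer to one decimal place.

Flow: 71 L/min ÷ 60 = 1.1833 L/s.
R = (PIP − Pplat)/V̇ = (30 − 16) / 1.1833 = 14.0/1.1833 = 11.831 cmH2O·s/L.
C = Vt/(Pplat − PEEP) = 590.0 / (16 − 7) = 590.0/9.0 = 65.556 mL/cmH2O.
τ = R × C = 11.831 × 0.06556 L/cmH2O = 0.7756 s.
Fraction remaining at end-expiration = e^(−Te/τ) = e^(−0.96/0.7756) = 0.29 → 29.0%.

29.0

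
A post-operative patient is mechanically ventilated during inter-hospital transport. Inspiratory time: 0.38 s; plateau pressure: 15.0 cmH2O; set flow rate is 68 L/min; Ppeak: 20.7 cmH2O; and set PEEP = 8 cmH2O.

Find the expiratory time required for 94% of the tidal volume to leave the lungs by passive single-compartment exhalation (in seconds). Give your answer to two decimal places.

0.87

Flow: 68 L/min ÷ 60 = 1.1333 L/s.
Vt = flow × Ti = 1.1333 L/s × 0.38 s × 1000 mL/L = 430.65 mL.
R = (PIP − Pplat)/V̇ = (20.7 − 15.0) / 1.1333 = 5.7/1.1333 = 5.03 cmH2O·s/L.
C = Vt/(Pplat − PEEP) = 430.65 / (15.0 − 8) = 430.65/7.0 = 61.521 mL/cmH2O.
τ = R × C = 5.03 × 0.06152 L/cmH2O = 0.3094 s.
t = −τ·ln(1 − 0.94) = −0.3094·ln(0.06) = 0.8705 s.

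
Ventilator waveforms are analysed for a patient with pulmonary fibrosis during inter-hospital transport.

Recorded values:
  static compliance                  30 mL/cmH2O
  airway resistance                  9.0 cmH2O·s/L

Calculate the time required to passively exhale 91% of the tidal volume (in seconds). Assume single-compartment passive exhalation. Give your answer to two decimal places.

0.65

τ = R × C = 9.0 × 30 mL/cmH2O = 9.0 × 0.030 L/cmH2O = 0.27 s.
Exhaled fraction f = 1 − e^(−t/τ) → t = −τ·ln(1 − f) = −0.27·ln(0.09) = 0.6501 s.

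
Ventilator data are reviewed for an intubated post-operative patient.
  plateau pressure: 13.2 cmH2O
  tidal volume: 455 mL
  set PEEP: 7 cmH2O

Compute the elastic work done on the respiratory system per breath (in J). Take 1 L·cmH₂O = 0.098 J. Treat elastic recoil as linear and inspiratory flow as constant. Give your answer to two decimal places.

Elastic work ≈ ½ × (Pplat − PEEP) × Vt = 0.5 × (13.2 − 7) × 0.455 L = 0.5 × 6.2 × 0.455 = 1.411 L·cmH2O.
× 0.098 J/(L·cmH2O) → 0.1383 J.

0.14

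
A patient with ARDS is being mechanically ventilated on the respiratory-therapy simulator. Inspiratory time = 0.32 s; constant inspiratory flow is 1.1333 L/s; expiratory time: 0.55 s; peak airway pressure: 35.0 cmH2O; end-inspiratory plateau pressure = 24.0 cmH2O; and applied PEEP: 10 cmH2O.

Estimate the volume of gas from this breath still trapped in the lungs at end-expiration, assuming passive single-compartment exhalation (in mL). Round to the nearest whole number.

Vt = flow × Ti = 1.1333 L/s × 0.32 s × 1000 mL/L = 362.66 mL.
R = (PIP − Pplat)/V̇ = (35.0 − 24.0) / 1.1333 = 11.0/1.1333 = 9.706 cmH2O·s/L.
C = Vt/(Pplat − PEEP) = 362.66 / (24.0 − 10) = 362.66/14.0 = 25.904 mL/cmH2O.
τ = R × C = 9.706 × 0.0259 L/cmH2O = 0.2514 s.
Fraction remaining = e^(−Te/τ) = e^(−0.55/0.2514) = 0.1122.
Trapped volume = 362.66 × 0.1122 = 40.69 mL.

41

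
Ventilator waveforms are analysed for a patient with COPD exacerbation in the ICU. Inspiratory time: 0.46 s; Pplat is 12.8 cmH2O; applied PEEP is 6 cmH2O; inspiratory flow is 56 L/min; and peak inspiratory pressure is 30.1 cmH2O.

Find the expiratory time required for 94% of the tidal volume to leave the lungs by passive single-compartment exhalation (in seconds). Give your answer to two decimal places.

3.29

Flow: 56 L/min ÷ 60 = 0.9333 L/s.
Vt = flow × Ti = 0.9333 L/s × 0.46 s × 1000 mL/L = 429.32 mL.
R = (PIP − Pplat)/V̇ = (30.1 − 12.8) / 0.9333 = 17.3/0.9333 = 18.536 cmH2O·s/L.
C = Vt/(Pplat − PEEP) = 429.32 / (12.8 − 6) = 429.32/6.8 = 63.135 mL/cmH2O.
τ = R × C = 18.536 × 0.06314 L/cmH2O = 1.17 s.
t = −τ·ln(1 − 0.94) = −1.17·ln(0.06) = 3.292 s.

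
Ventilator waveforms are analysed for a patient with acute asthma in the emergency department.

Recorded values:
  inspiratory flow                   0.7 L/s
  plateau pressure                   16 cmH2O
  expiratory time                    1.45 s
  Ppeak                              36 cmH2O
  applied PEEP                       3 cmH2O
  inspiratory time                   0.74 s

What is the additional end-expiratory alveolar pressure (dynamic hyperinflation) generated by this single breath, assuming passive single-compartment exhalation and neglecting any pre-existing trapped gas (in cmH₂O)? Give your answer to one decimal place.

Vt = flow × Ti = 0.7 L/s × 0.74 s × 1000 mL/L = 518.0 mL.
R = (PIP − Pplat)/V̇ = (36 − 16) / 0.7 = 20.0/0.7 = 28.571 cmH2O·s/L.
C = Vt/(Pplat − PEEP) = 518.0 / (16 − 3) = 518.0/13.0 = 39.846 mL/cmH2O.
τ = R × C = 28.571 × 0.03985 L/cmH2O = 1.139 s.
Fraction remaining = e^(−Te/τ) = e^(−1.45/1.139) = 0.28; trapped volume = 518.0 × 0.28 = 145.04 mL.
Additional alveolar pressure from trapping ≈ V_trapped / C = 145.04 / 39.846 = 3.64 cmH2O.

3.6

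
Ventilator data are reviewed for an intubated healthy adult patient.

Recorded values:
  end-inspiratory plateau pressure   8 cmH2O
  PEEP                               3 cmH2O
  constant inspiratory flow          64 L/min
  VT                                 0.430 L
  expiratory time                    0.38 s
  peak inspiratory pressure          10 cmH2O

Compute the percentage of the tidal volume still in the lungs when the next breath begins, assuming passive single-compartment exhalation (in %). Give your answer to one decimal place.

9.5

Flow: 64 L/min ÷ 60 = 1.0667 L/s.
R = (PIP − Pplat)/V̇ = (10 − 8) / 1.0667 = 2.0/1.0667 = 1.875 cmH2O·s/L.
C = Vt/(Pplat − PEEP) = 430.0 / (8 − 3) = 430.0/5.0 = 86.0 mL/cmH2O.
τ = R × C = 1.875 × 0.086 L/cmH2O = 0.1613 s.
Fraction remaining at end-expiration = e^(−Te/τ) = e^(−0.38/0.1613) = 0.09481 → 9.481%.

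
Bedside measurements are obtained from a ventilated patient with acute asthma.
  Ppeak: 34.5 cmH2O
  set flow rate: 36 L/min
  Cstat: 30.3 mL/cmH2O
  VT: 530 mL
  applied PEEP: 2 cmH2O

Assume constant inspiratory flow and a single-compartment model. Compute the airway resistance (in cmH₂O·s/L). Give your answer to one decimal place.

25.0

Flow: 36 L/min ÷ 60 = 0.6 L/s.
Equation of motion (constant flow): PIP = Vt/C + R·V̇ + PEEP.
R·V̇ = PIP − Vt/C − PEEP = 34.5 − 530/30.3 − 2 = 34.5 − 17.492 − 2 = 15.008 cmH2O.
R = 15.008 / 0.6 = 25.013 cmH2O·s/L.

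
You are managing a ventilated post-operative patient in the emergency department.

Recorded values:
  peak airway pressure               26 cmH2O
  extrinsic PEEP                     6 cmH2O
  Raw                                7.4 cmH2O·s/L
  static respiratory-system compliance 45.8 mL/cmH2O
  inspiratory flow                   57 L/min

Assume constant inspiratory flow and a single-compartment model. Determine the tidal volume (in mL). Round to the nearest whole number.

594

Flow: 57 L/min ÷ 60 = 0.95 L/s.
Equation of motion (constant flow): PIP = Vt/C + R·V̇ + PEEP.
Vt/C = PIP − R·V̇ − PEEP = 26 − 7.03 − 6 = 12.97 cmH2O.
Vt = C × 12.97 = 45.8 × 12.97 = 594.03 mL.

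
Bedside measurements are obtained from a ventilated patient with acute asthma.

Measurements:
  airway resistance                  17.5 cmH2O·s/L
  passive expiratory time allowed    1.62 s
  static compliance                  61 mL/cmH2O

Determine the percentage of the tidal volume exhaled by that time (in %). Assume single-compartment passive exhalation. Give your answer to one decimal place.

78.1

τ = R × C = 17.5 × 61 mL/cmH2O = 17.5 × 0.061 L/cmH2O = 1.068 s.
Passive exhalation: V(t)/V₀ = e^(−t/τ) = e^(−1.62/1.068) = 0.2194.
Fraction exhaled = 1 − 0.2194 = 0.7806 → 78.06%.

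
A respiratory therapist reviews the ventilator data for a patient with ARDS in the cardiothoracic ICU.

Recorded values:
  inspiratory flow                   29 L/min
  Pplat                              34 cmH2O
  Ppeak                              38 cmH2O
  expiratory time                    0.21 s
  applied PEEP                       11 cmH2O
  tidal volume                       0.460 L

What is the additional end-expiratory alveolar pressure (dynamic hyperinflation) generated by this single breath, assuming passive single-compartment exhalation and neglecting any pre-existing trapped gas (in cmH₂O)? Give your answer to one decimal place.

Flow: 29 L/min ÷ 60 = 0.4833 L/s.
R = (PIP − Pplat)/V̇ = (38 − 34) / 0.4833 = 4.0/0.4833 = 8.276 cmH2O·s/L.
C = Vt/(Pplat − PEEP) = 460.0 / (34 − 11) = 460.0/23.0 = 20.0 mL/cmH2O.
τ = R × C = 8.276 × 0.02 L/cmH2O = 0.1655 s.
Fraction remaining = e^(−Te/τ) = e^(−0.21/0.1655) = 0.2811; trapped volume = 460.0 × 0.2811 = 129.31 mL.
Additional alveolar pressure from trapping ≈ V_trapped / C = 129.31 / 20.0 = 6.466 cmH2O.

6.5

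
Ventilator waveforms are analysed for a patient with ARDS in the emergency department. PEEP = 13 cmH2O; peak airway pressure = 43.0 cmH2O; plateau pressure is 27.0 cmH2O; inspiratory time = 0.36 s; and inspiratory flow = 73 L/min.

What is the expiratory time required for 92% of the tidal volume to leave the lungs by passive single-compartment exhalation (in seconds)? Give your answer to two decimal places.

Flow: 73 L/min ÷ 60 = 1.2167 L/s.
Vt = flow × Ti = 1.2167 L/s × 0.36 s × 1000 mL/L = 438.01 mL.
R = (PIP − Pplat)/V̇ = (43.0 − 27.0) / 1.2167 = 16.0/1.2167 = 13.15 cmH2O·s/L.
C = Vt/(Pplat − PEEP) = 438.01 / (27.0 − 13) = 438.01/14.0 = 31.286 mL/cmH2O.
τ = R × C = 13.15 × 0.03129 L/cmH2O = 0.4115 s.
t = −τ·ln(1 − 0.92) = −0.4115·ln(0.08) = 1.039 s.

1.04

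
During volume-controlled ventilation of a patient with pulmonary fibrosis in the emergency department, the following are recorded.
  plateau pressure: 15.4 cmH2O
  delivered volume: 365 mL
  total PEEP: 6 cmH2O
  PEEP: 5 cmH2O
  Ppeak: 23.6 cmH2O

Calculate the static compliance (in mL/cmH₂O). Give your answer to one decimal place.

38.8

End-expiratory occlusion gives total PEEP = 6 cmH2O (intrinsic PEEP = 6 − 5 = 1). Use total PEEP for the elastic gradient.
Cstat = Vt / (Pplat − PEEPtotal) = 365 / (15.4 − 6) = 365 / 9.4 = 38.83 mL/cmH2O.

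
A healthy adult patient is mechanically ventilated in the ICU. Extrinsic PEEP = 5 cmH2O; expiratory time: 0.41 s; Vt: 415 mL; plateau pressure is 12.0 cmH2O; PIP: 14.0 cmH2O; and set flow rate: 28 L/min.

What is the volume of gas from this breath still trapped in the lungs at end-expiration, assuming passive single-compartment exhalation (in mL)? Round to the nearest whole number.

Flow: 28 L/min ÷ 60 = 0.4667 L/s.
R = (PIP − Pplat)/V̇ = (14.0 − 12.0) / 0.4667 = 2.0/0.4667 = 4.285 cmH2O·s/L.
C = Vt/(Pplat − PEEP) = 415.0 / (12.0 − 5) = 415.0/7.0 = 59.286 mL/cmH2O.
τ = R × C = 4.285 × 0.05929 L/cmH2O = 0.2541 s.
Fraction remaining = e^(−Te/τ) = e^(−0.41/0.2541) = 0.1992.
Trapped volume = 415.0 × 0.1992 = 82.668 mL.

83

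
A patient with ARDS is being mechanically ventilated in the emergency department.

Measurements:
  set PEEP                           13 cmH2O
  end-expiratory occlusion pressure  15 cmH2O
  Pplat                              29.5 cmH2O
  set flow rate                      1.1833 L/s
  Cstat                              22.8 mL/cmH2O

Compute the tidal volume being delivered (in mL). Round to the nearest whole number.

End-expiratory occlusion gives total PEEP = 15 cmH2O (intrinsic PEEP = 15 − 13 = 2). Use total PEEP for the elastic gradient.
Vt = Cstat × (Pplat − PEEPtotal) = 22.8 × (29.5 − 15) = 22.8 × 14.5 = 330.6 mL.

331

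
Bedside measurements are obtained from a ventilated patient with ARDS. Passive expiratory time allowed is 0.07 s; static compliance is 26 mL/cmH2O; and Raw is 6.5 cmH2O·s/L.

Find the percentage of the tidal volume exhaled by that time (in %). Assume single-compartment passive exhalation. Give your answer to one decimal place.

τ = R × C = 6.5 × 26 mL/cmH2O = 6.5 × 0.026 L/cmH2O = 0.169 s.
Passive exhalation: V(t)/V₀ = e^(−t/τ) = e^(−0.07/0.169) = 0.6609.
Fraction exhaled = 1 − 0.6609 = 0.3391 → 33.91%.

33.9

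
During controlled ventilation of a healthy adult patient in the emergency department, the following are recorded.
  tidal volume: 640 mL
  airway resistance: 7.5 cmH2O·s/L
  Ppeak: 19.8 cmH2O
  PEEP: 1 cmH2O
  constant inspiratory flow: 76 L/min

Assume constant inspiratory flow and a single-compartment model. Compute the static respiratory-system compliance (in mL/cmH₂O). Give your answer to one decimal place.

Flow: 76 L/min ÷ 60 = 1.2667 L/s.
Equation of motion (constant flow): PIP = Vt/C + R·V̇ + PEEP.
Vt/C = PIP − R·V̇ − PEEP = 19.8 − 7.5×1.2667 − 1 = 19.8 − 9.5 − 1 = 9.3 cmH2O.
C = Vt / 9.3 = 640 / 9.3 = 68.817 mL/cmH2O.

68.8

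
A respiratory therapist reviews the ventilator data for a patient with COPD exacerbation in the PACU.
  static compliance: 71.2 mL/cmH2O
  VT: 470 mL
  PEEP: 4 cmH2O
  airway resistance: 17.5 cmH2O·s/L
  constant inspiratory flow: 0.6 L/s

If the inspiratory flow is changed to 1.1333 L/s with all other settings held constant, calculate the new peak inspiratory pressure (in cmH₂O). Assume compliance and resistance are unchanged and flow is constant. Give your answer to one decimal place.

30.4

PIP = Vt/C + R·V̇ + PEEP (constant-flow equation of motion).
Only the resistive term changes: ΔPIP = R × ΔV̇ = 17.5 × (1.1333 − 0.6) = 17.5 × 0.5333 = 9.333 cmH2O.
Original PIP = 470/71.2 + 17.5×0.6 + 4 = 21.101 cmH2O; new PIP = 21.101 + (9.333) = 30.434 cmH2O.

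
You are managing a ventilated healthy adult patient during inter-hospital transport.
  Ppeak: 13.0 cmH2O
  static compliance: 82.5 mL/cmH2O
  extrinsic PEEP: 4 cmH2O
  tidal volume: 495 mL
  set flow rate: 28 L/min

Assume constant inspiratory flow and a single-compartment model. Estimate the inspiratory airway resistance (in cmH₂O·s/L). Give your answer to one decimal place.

6.4

Flow: 28 L/min ÷ 60 = 0.4667 L/s.
Equation of motion (constant flow): PIP = Vt/C + R·V̇ + PEEP.
R·V̇ = PIP − Vt/C − PEEP = 13.0 − 495/82.5 − 4 = 13.0 − 6.0 − 4 = 3.0 cmH2O.
R = 3.0 / 0.4667 = 6.428 cmH2O·s/L.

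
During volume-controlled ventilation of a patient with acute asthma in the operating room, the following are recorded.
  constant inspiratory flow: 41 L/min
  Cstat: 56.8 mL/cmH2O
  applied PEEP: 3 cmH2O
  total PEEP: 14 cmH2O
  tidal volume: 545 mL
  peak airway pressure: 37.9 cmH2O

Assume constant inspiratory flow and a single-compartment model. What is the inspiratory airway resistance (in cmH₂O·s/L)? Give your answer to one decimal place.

20.9

Flow: 41 L/min ÷ 60 = 0.6833 L/s.
Total PEEP = 14 cmH2O (set 3 + intrinsic 11); this is the baseline alveolar pressure.
Equation of motion (constant flow): PIP = Vt/C + R·V̇ + PEEP.
R·V̇ = PIP − Vt/C − PEEP = 37.9 − 545/56.8 − 14 = 37.9 − 9.595 − 14 = 14.305 cmH2O.
R = 14.305 / 0.6833 = 20.935 cmH2O·s/L.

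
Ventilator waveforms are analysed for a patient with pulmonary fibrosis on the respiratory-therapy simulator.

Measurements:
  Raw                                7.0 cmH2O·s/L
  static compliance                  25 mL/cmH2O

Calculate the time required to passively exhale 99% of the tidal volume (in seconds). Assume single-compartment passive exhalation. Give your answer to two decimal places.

0.81

τ = R × C = 7.0 × 25 mL/cmH2O = 7.0 × 0.025 L/cmH2O = 0.175 s.
Exhaled fraction f = 1 − e^(−t/τ) → t = −τ·ln(1 − f) = −0.175·ln(0.01) = 0.8059 s.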